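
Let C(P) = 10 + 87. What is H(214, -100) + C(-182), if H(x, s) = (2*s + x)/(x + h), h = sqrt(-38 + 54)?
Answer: 10580/109 ≈ 97.064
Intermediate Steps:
h = 4 (h = sqrt(16) = 4)
C(P) = 97
H(x, s) = (x + 2*s)/(4 + x) (H(x, s) = (2*s + x)/(x + 4) = (x + 2*s)/(4 + x))
H(214, -100) + C(-182) = (214 + 2*(-100))/(4 + 214) + 97 = (214 - 200)/218 + 97 = (1/218)*14 + 97 = 7/109 + 97 = 10580/109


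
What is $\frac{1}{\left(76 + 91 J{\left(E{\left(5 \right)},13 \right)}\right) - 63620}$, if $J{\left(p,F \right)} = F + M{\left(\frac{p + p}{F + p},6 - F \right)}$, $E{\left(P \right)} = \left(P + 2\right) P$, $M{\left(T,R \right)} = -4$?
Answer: $- \frac{1}{62725} \approx -1.5943 \cdot 10^{-5}$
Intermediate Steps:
$E{\left(P \right)} = P \left(2 + P\right)$ ($E{\left(P \right)} = \left(2 + P\right) P = P \left(2 + P\right)$)
$J{\left(p,F \right)} = -4 + F$ ($J{\left(p,F \right)} = F - 4 = -4 + F$)
$\frac{1}{\left(76 + 91 J{\left(E{\left(5 \right)},13 \right)}\right) - 63620} = \frac{1}{\left(76 + 91 \left(-4 + 13\right)\right) - 63620} = \frac{1}{\left(76 + 91 \cdot 9\right) - 63620} = \frac{1}{\left(76 + 819\right) - 63620} = \frac{1}{895 - 63620} = \frac{1}{-62725} = - \frac{1}{62725}$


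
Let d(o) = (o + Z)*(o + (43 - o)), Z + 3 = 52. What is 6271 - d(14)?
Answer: 3562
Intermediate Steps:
Z = 49 (Z = -3 + 52 = 49)
d(o) = 2107 + 43*o (d(o) = (o + 49)*(o + (43 - o)) = (49 + o)*43 = 2107 + 43*o)
6271 - d(14) = 6271 - (2107 + 43*14) = 6271 - (2107 + 602) = 6271 - 1*2709 = 6271 - 2709 = 3562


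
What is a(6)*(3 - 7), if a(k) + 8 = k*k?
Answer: -112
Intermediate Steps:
a(k) = -8 + k**2 (a(k) = -8 + k*k = -8 + k**2)
a(6)*(3 - 7) = (-8 + 6**2)*(3 - 7) = (-8 + 36)*(-4) = 28*(-4) = -112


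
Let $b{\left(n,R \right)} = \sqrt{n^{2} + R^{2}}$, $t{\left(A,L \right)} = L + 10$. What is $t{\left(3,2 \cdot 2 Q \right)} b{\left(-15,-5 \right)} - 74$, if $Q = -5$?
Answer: $-74 - 50 \sqrt{10} \approx -232.11$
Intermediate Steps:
$t{\left(A,L \right)} = 10 + L$
$b{\left(n,R \right)} = \sqrt{R^{2} + n^{2}}$
$t{\left(3,2 \cdot 2 Q \right)} b{\left(-15,-5 \right)} - 74 = \left(10 + 2 \cdot 2 \left(-5\right)\right) \sqrt{\left(-5\right)^{2} + \left(-15\right)^{2}} - 74 = \left(10 + 4 \left(-5\right)\right) \sqrt{25 + 225} - 74 = \left(10 - 20\right) \sqrt{250} - 74 = - 10 \cdot 5 \sqrt{10} - 74 = - 50 \sqrt{10} - 74 = -74 - 50 \sqrt{10}$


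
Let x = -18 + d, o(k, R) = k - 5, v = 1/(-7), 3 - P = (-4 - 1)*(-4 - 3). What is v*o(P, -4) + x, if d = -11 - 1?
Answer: -173/7 ≈ -24.714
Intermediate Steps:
d = -12
P = -32 (P = 3 - (-4 - 1)*(-4 - 3) = 3 - (-5)*(-7) = 3 - 1*35 = 3 - 35 = -32)
v = -1/7 ≈ -0.14286
o(k, R) = -5 + k
x = -30 (x = -18 - 12 = -30)
v*o(P, -4) + x = -(-5 - 32)/7 - 30 = -1/7*(-37) - 30 = 37/7 - 30 = -173/7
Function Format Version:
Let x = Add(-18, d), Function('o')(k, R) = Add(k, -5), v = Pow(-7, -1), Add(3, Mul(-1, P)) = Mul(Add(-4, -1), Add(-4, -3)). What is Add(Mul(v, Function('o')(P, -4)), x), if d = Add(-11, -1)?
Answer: Rational(-173, 7) ≈ -24.714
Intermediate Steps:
d = -12
P = -32 (P = Add(3, Mul(-1, Mul(Add(-4, -1), Add(-4, -3)))) = Add(3, Mul(-1, Mul(-5, -7))) = Add(3, Mul(-1, 35)) = Add(3, -35) = -32)
v = Rational(-1, 7) ≈ -0.14286
Function('o')(k, R) = Add(-5, k)
x = -30 (x = Add(-18, -12) = -30)
Add(Mul(v, Function('o')(P, -4)), x) = Add(Mul(Rational(-1, 7), Add(-5, -32)), -30) = Add(Mul(Rational(-1, 7), -37), -30) = Add(Rational(37, 7), -30) = Rational(-173, 7)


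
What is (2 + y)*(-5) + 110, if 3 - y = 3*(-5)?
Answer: 10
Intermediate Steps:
y = 18 (y = 3 - 3*(-5) = 3 - 1*(-15) = 3 + 15 = 18)
(2 + y)*(-5) + 110 = (2 + 18)*(-5) + 110 = 20*(-5) + 110 = -100 + 110 = 10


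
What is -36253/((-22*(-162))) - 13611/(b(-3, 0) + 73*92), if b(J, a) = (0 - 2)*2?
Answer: -72959935/5980392 ≈ -12.200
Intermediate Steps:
b(J, a) = -4 (b(J, a) = -2*2 = -4)
-36253/((-22*(-162))) - 13611/(b(-3, 0) + 73*92) = -36253/((-22*(-162))) - 13611/(-4 + 73*92) = -36253/3564 - 13611/(-4 + 6716) = -36253*1/3564 - 13611/6712 = -36253/3564 - 13611*1/6712 = -36253/3564 - 13611/6712 = -72959935/5980392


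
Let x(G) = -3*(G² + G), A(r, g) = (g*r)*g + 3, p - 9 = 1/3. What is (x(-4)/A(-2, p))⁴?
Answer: 11019960576/5639109851761 ≈ 0.0019542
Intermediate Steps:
p = 28/3 (p = 9 + 1/3 = 9 + ⅓ = 28/3 ≈ 9.3333)
A(r, g) = 3 + r*g² (A(r, g) = r*g² + 3 = 3 + r*g²)
x(G) = -3*G - 3*G² (x(G) = -3*(G + G²) = -3*G - 3*G²)
(x(-4)/A(-2, p))⁴ = ((-3*(-4)*(1 - 4))/(3 - 2*(28/3)²))⁴ = ((-3*(-4)*(-3))/(3 - 2*784/9))⁴ = (-36/(3 - 1568/9))⁴ = (-36/(-1541/9))⁴ = (-36*(-9/1541))⁴ = (324/1541)⁴ = 11019960576/5639109851761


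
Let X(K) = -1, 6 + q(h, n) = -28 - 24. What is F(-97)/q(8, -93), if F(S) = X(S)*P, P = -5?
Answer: -5/58 ≈ -0.086207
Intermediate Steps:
q(h, n) = -58 (q(h, n) = -6 + (-28 - 24) = -6 - 52 = -58)
F(S) = 5 (F(S) = -1*(-5) = 5)
F(-97)/q(8, -93) = 5/(-58) = 5*(-1/58) = -5/58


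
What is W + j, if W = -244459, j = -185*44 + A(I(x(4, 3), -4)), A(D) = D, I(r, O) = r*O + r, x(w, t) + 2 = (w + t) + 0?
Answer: -252614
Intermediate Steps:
x(w, t) = -2 + t + w (x(w, t) = -2 + ((w + t) + 0) = -2 + ((t + w) + 0) = -2 + (t + w) = -2 + t + w)
I(r, O) = r + O*r (I(r, O) = O*r + r = r + O*r)
j = -8155 (j = -185*44 + (-2 + 3 + 4)*(1 - 4) = -8140 + 5*(-3) = -8140 - 15 = -8155)
W + j = -244459 - 8155 = -252614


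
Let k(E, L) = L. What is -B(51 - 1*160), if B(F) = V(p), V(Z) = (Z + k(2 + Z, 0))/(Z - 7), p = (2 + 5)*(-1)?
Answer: -½ ≈ -0.50000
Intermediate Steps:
p = -7 (p = 7*(-1) = -7)
V(Z) = Z/(-7 + Z) (V(Z) = (Z + 0)/(Z - 7) = Z/(-7 + Z))
B(F) = ½ (B(F) = -7/(-7 - 7) = -7/(-14) = -7*(-1/14) = ½)
-B(51 - 1*160) = -1*½ = -½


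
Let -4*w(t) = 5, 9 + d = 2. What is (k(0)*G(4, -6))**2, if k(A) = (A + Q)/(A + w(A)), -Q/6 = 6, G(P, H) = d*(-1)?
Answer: 1016064/25 ≈ 40643.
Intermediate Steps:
d = -7 (d = -9 + 2 = -7)
w(t) = -5/4 (w(t) = -1/4*5 = -5/4)
G(P, H) = 7 (G(P, H) = -7*(-1) = 7)
Q = -36 (Q = -6*6 = -36)
k(A) = (-36 + A)/(-5/4 + A) (k(A) = (A - 36)/(A - 5/4) = (-36 + A)/(-5/4 + A))
(k(0)*G(4, -6))**2 = ((4*(-36 + 0)/(-5 + 4*0))*7)**2 = ((4*(-36)/(-5 + 0))*7)**2 = ((4*(-36)/(-5))*7)**2 = ((4*(-1/5)*(-36))*7)**2 = ((144/5)*7)**2 = (1008/5)**2 = 1016064/25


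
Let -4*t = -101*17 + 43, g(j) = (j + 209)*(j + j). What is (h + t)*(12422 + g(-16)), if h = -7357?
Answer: -43337871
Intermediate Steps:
g(j) = 2*j*(209 + j) (g(j) = (209 + j)*(2*j) = 2*j*(209 + j))
t = 837/2 (t = -(-101*17 + 43)/4 = -(-1717 + 43)/4 = -1/4*(-1674) = 837/2 ≈ 418.50)
(h + t)*(12422 + g(-16)) = (-7357 + 837/2)*(12422 + 2*(-16)*(209 - 16)) = -13877*(12422 + 2*(-16)*193)/2 = -13877*(12422 - 6176)/2 = -13877/2*6246 = -43337871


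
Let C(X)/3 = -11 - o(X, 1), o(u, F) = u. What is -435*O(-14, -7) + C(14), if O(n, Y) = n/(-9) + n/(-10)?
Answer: -4082/3 ≈ -1360.7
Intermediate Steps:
O(n, Y) = -19*n/90 (O(n, Y) = n*(-⅑) + n*(-⅒) = -n/9 - n/10 = -19*n/90)
C(X) = -33 - 3*X (C(X) = 3*(-11 - X) = -33 - 3*X)
-435*O(-14, -7) + C(14) = -(-551)*(-14)/6 + (-33 - 3*14) = -435*133/45 + (-33 - 42) = -3857/3 - 75 = -4082/3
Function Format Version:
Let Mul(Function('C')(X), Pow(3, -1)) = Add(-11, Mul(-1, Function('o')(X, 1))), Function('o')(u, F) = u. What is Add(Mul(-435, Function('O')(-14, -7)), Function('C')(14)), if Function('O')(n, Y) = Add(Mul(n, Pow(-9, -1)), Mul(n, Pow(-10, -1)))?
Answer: Rational(-4082, 3) ≈ -1360.7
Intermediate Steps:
Function('O')(n, Y) = Mul(Rational(-19, 90), n) (Function('O')(n, Y) = Add(Mul(n, Rational(-1, 9)), Mul(n, Rational(-1, 10))) = Add(Mul(Rational(-1, 9), n), Mul(Rational(-1, 10), n)) = Mul(Rational(-19, 90), n))
Function('C')(X) = Add(-33, Mul(-3, X)) (Function('C')(X) = Mul(3, Add(-11, Mul(-1, X))) = Add(-33, Mul(-3, X)))
Add(Mul(-435, Function('O')(-14, -7)), Function('C')(14)) = Add(Mul(-435, Mul(Rational(-19, 90), -14)), Add(-33, Mul(-3, 14))) = Add(Mul(-435, Rational(133, 45)), Add(-33, -42)) = Add(Rational(-3857, 3), -75) = Rational(-4082, 3)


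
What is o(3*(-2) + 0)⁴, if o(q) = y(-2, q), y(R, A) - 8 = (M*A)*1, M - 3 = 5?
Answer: 2560000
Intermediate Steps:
M = 8 (M = 3 + 5 = 8)
y(R, A) = 8 + 8*A (y(R, A) = 8 + (8*A)*1 = 8 + 8*A)
o(q) = 8 + 8*q
o(3*(-2) + 0)⁴ = (8 + 8*(3*(-2) + 0))⁴ = (8 + 8*(-6 + 0))⁴ = (8 + 8*(-6))⁴ = (8 - 48)⁴ = (-40)⁴ = 2560000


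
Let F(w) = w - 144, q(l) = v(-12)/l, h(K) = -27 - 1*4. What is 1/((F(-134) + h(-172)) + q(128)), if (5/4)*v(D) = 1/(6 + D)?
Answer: -960/296641 ≈ -0.0032362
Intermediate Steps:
v(D) = 4/(5*(6 + D))
h(K) = -31 (h(K) = -27 - 4 = -31)
q(l) = -2/(15*l) (q(l) = (4/(5*(6 - 12)))/l = ((⅘)/(-6))/l = ((⅘)*(-⅙))/l = -2/(15*l))
F(w) = -144 + w
1/((F(-134) + h(-172)) + q(128)) = 1/(((-144 - 134) - 31) - 2/15/128) = 1/((-278 - 31) - 2/15*1/128) = 1/(-309 - 1/960) = 1/(-296641/960) = -960/296641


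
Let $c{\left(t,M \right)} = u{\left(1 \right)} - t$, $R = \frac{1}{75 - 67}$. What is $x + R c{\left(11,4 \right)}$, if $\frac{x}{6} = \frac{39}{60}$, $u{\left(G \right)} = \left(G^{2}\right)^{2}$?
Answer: $\frac{53}{20} \approx 2.65$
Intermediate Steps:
$u{\left(G \right)} = G^{4}$
$x = \frac{39}{10}$ ($x = 6 \cdot \frac{39}{60} = 6 \cdot 39 \cdot \frac{1}{60} = 6 \cdot \frac{13}{20} = \frac{39}{10} \approx 3.9$)
$R = \frac{1}{8} \approx 0.125$
$c{\left(t,M \right)} = 1 - t$ ($c{\left(t,M \right)} = 1^{4} - t = 1 - t$)
$x + R c{\left(11,4 \right)} = \frac{39}{10} + \frac{1 - 11}{8} = \frac{39}{10} + \frac{1}{8} \left(-10\right) = \frac{39}{10} - \frac{5}{4} = \frac{53}{20}$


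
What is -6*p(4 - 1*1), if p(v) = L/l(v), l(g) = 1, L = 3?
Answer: -18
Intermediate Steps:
p(v) = 3 (p(v) = 3/1 = 3*1 = 3)
-6*p(4 - 1*1) = -6*3 = -18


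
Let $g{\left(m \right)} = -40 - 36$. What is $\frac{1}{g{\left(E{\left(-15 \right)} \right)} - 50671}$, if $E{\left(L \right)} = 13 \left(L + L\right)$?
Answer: $- \frac{1}{50747} \approx -1.9706 \cdot 10^{-5}$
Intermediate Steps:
$E{\left(L \right)} = 26 L$ ($E{\left(L \right)} = 13 \cdot 2 L = 26 L$)
$g{\left(m \right)} = -76$ ($g{\left(m \right)} = -40 - 36 = -76$)
$\frac{1}{g{\left(E{\left(-15 \right)} \right)} - 50671} = \frac{1}{-76 - 50671} = \frac{1}{-50747} = - \frac{1}{50747}$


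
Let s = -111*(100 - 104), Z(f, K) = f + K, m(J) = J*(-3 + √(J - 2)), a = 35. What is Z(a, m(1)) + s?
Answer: 476 + I ≈ 476.0 + 1.0*I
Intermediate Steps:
m(J) = J*(-3 + √(-2 + J))
Z(f, K) = K + f
s = 444 (s = -111*(-4) = 444)
Z(a, m(1)) + s = (1*(-3 + √(-2 + 1)) + 35) + 444 = (1*(-3 + √(-1)) + 35) + 444 = (1*(-3 + I) + 35) + 444 = ((-3 + I) + 35) + 444 = (32 + I) + 444 = 476 + I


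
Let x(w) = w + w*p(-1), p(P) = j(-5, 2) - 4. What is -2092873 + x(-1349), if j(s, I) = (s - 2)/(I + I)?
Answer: -8345861/4 ≈ -2.0865e+6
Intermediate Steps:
j(s, I) = (-2 + s)/(2*I) (j(s, I) = (-2 + s)/((2*I)) = (-2 + s)*(1/(2*I)) = (-2 + s)/(2*I))
p(P) = -23/4 (p(P) = (½)*(-2 - 5)/2 - 4 = (½)*(½)*(-7) - 4 = -7/4 - 4 = -23/4)
x(w) = -19*w/4 (x(w) = w + w*(-23/4) = w - 23*w/4 = -19*w/4)
-2092873 + x(-1349) = -2092873 - 19/4*(-1349) = -2092873 + 25631/4 = -8345861/4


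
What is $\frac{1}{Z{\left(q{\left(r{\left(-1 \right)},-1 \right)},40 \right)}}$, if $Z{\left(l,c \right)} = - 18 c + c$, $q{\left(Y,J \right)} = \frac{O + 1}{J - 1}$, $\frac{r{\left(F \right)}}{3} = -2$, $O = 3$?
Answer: $- \frac{1}{680} \approx -0.0014706$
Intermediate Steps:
$r{\left(F \right)} = -6$ ($r{\left(F \right)} = 3 \left(-2\right) = -6$)
$q{\left(Y,J \right)} = \frac{4}{-1 + J}$ ($q{\left(Y,J \right)} = \frac{3 + 1}{J - 1} = \frac{4}{-1 + J}$)
$Z{\left(l,c \right)} = - 17 c$
$\frac{1}{Z{\left(q{\left(r{\left(-1 \right)},-1 \right)},40 \right)}} = \frac{1}{\left(-17\right) 40} = \frac{1}{-680} = - \frac{1}{680}$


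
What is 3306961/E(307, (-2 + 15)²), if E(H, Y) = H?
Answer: 3306961/307 ≈ 10772.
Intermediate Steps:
3306961/E(307, (-2 + 15)²) = 3306961/307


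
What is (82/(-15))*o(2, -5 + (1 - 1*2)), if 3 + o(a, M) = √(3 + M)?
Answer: 82/5 - 82*I*√3/15 ≈ 16.4 - 9.4686*I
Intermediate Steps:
o(a, M) = -3 + √(3 + M)
(82/(-15))*o(2, -5 + (1 - 1*2)) = (82/(-15))*(-3 + √(3 + (-5 + (1 - 1*2)))) = (82*(-1/15))*(-3 + √(3 + (-5 + (1 - 2)))) = -82*(-3 + √(3 + (-5 - 1)))/15 = -82*(-3 + √(3 - 6))/15 = -82*(-3 + √(-3))/15 = -82*(-3 + I*√3)/15 = 82/5 - 82*I*√3/15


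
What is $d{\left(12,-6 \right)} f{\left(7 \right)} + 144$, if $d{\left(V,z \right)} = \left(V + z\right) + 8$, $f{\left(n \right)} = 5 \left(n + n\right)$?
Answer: $1124$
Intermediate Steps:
$f{\left(n \right)} = 10 n$ ($f{\left(n \right)} = 5 \cdot 2 n = 10 n$)
$d{\left(V,z \right)} = 8 + V + z$
$d{\left(12,-6 \right)} f{\left(7 \right)} + 144 = \left(8 + 12 - 6\right) 10 \cdot 7 + 144 = 14 \cdot 70 + 144 = 980 + 144 = 1124$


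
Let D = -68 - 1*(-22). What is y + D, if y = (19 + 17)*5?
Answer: 134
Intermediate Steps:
y = 180 (y = 36*5 = 180)
D = -46 (D = -68 + 22 = -46)
y + D = 180 - 46 = 134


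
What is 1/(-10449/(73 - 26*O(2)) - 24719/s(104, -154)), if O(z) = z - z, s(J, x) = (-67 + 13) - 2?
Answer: 4088/1219343 ≈ 0.0033526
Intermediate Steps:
s(J, x) = -56 (s(J, x) = -54 - 2 = -56)
O(z) = 0
1/(-10449/(73 - 26*O(2)) - 24719/s(104, -154)) = 1/(-10449/(73 - 26*0) - 24719/(-56)) = 1/(-10449/(73 + 0) - 24719*(-1/56)) = 1/(-10449/73 + 24719/56) = 1/(1219343/4088) = 4088/1219343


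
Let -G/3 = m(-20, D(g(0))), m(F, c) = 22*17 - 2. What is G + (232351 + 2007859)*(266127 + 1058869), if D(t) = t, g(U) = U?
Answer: 2968269288044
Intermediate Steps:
m(F, c) = 372 (m(F, c) = 374 - 2 = 372)
G = -1116 (G = -3*372 = -1116)
G + (232351 + 2007859)*(266127 + 1058869) = -1116 + (232351 + 2007859)*(266127 + 1058869) = -1116 + 2240210*1324996 = -1116 + 2968269289160 = 2968269288044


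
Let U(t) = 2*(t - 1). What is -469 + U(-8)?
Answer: -487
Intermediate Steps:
U(t) = -2 + 2*t (U(t) = 2*(-1 + t) = -2 + 2*t)
-469 + U(-8) = -469 + (-2 + 2*(-8)) = -469 + (-2 - 16) = -469 - 18 = -487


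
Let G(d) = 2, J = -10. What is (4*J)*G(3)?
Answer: -80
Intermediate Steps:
(4*J)*G(3) = (4*(-10))*2 = -40*2 = -80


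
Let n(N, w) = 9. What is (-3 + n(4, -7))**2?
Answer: 36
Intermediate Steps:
(-3 + n(4, -7))**2 = (-3 + 9)**2 = 6**2 = 36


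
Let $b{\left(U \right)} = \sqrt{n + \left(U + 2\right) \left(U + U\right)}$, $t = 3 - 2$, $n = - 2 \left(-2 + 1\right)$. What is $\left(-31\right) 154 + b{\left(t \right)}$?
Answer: $-4774 + 2 \sqrt{2} \approx -4771.2$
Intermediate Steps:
$n = 2$ ($n = \left(-2\right) \left(-1\right) = 2$)
$t = 1$
$b{\left(U \right)} = \sqrt{2 + 2 U \left(2 + U\right)}$ ($b{\left(U \right)} = \sqrt{2 + \left(U + 2\right) \left(U + U\right)} = \sqrt{2 + \left(2 + U\right) 2 U} = \sqrt{2 + 2 U \left(2 + U\right)}$)
$\left(-31\right) 154 + b{\left(t \right)} = \left(-31\right) 154 + \sqrt{2 + 2 \cdot 1^{2} + 4 \cdot 1} = -4774 + \sqrt{2 + 2 \cdot 1 + 4} = -4774 + \sqrt{2 + 2 + 4} = -4774 + \sqrt{8} = -4774 + 2 \sqrt{2}$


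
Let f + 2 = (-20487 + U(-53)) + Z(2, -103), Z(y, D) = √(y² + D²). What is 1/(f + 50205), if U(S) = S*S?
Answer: 32525/1057865012 - √10613/1057865012 ≈ 3.0648e-5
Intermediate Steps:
U(S) = S²
Z(y, D) = √(D² + y²)
f = -17680 + √10613 (f = -2 + ((-20487 + (-53)²) + √((-103)² + 2²)) = -2 + ((-20487 + 2809) + √(10609 + 4)) = -2 + (-17678 + √10613) = -17680 + √10613 ≈ -17577.)
1/(f + 50205) = 1/((-17680 + √10613) + 50205) = 1/(32525 + √10613)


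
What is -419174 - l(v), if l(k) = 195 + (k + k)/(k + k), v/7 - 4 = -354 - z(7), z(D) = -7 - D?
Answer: -419370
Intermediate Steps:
v = -2352 (v = 28 + 7*(-354 - (-7 - 1*7)) = 28 + 7*(-354 - (-7 - 7)) = 28 + 7*(-354 - 1*(-14)) = 28 + 7*(-354 + 14) = 28 + 7*(-340) = 28 - 2380 = -2352)
l(k) = 196 (l(k) = 195 + (2*k)/((2*k)) = 195 + (2*k)*(1/(2*k)) = 195 + 1 = 196)
-419174 - l(v) = -419174 - 1*196 = -419174 - 196 = -419370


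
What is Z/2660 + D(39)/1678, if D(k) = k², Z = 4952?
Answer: 3088829/1115870 ≈ 2.7681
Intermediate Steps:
Z/2660 + D(39)/1678 = 4952/2660 + 39²/1678 = 4952*(1/2660) + 1521*(1/1678) = 1238/665 + 1521/1678 = 3088829/1115870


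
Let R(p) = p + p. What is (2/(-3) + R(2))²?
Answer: 100/9 ≈ 11.111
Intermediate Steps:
R(p) = 2*p
(2/(-3) + R(2))² = (2/(-3) + 2*2)² = (2*(-⅓) + 4)² = (-⅔ + 4)² = (10/3)² = 100/9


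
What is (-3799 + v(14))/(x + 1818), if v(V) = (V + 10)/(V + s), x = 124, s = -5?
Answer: -11389/5826 ≈ -1.9549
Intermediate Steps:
v(V) = (10 + V)/(-5 + V) (v(V) = (V + 10)/(V - 5) = (10 + V)/(-5 + V))
(-3799 + v(14))/(x + 1818) = (-3799 + (10 + 14)/(-5 + 14))/(124 + 1818) = (-3799 + 24/9)/1942 = (-3799 + (⅑)*24)*(1/1942) = (-3799 + 8/3)*(1/1942) = -11389/3*1/1942 = -11389/5826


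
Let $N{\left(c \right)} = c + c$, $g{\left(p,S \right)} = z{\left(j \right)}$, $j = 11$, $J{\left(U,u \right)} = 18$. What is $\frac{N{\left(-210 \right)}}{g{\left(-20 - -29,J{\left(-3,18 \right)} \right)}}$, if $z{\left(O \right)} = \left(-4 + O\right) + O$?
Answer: $- \frac{70}{3} \approx -23.333$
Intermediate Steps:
$z{\left(O \right)} = -4 + 2 O$
$g{\left(p,S \right)} = 18$ ($g{\left(p,S \right)} = -4 + 2 \cdot 11 = -4 + 22 = 18$)
$N{\left(c \right)} = 2 c$
$\frac{N{\left(-210 \right)}}{g{\left(-20 - -29,J{\left(-3,18 \right)} \right)}} = \frac{2 \left(-210\right)}{18} = \left(-420\right) \frac{1}{18} = - \frac{70}{3}$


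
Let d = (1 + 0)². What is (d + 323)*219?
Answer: 70956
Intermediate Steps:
d = 1 (d = 1² = 1)
(d + 323)*219 = (1 + 323)*219 = 324*219 = 70956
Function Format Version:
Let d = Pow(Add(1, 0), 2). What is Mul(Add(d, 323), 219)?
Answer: 70956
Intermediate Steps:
d = 1 (d = Pow(1, 2) = 1)
Mul(Add(d, 323), 219) = Mul(Add(1, 323), 219) = Mul(324, 219) = 70956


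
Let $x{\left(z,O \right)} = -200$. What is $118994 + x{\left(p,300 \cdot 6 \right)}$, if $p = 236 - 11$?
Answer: $118794$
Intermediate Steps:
$p = 225$
$118994 + x{\left(p,300 \cdot 6 \right)} = 118994 - 200 = 118794$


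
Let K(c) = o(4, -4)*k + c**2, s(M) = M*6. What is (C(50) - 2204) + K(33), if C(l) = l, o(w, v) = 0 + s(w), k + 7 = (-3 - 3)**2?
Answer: -369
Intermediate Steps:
s(M) = 6*M
k = 29 (k = -7 + (-3 - 3)**2 = -7 + (-6)**2 = -7 + 36 = 29)
o(w, v) = 6*w (o(w, v) = 0 + 6*w = 6*w)
K(c) = 696 + c**2 (K(c) = (6*4)*29 + c**2 = 24*29 + c**2 = 696 + c**2)
(C(50) - 2204) + K(33) = (50 - 2204) + (696 + 33**2) = -2154 + (696 + 1089) = -2154 + 1785 = -369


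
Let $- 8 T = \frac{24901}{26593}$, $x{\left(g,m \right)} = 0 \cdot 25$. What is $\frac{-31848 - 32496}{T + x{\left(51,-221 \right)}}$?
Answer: $\frac{13688799936}{24901} \approx 5.4973 \cdot 10^{5}$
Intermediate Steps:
$x{\left(g,m \right)} = 0$
$T = - \frac{24901}{212744}$ ($T = - \frac{24901 \cdot \frac{1}{26593}}{8} = \left(- \frac{1}{8}\right) \frac{24901}{26593} = - \frac{24901}{212744} \approx -0.11705$)
$\frac{-31848 - 32496}{T + x{\left(51,-221 \right)}} = \frac{-31848 - 32496}{- \frac{24901}{212744} + 0} = - \frac{64344}{- \frac{24901}{212744}} = \left(-64344\right) \left(- \frac{212744}{24901}\right) = \frac{13688799936}{24901}$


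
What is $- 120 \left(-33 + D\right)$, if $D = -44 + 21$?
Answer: $6720$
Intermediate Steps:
$D = -23$
$- 120 \left(-33 + D\right) = - 120 \left(-33 - 23\right) = \left(-120\right) \left(-56\right) = 6720$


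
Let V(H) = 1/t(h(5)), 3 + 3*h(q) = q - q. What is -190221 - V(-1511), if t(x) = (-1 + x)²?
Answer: -760885/4 ≈ -1.9022e+5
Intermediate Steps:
h(q) = -1 (h(q) = -1 + (q - q)/3 = -1 + (⅓)*0 = -1 + 0 = -1)
V(H) = ¼ (V(H) = 1/((-1 - 1)²) = 1/((-2)²) = 1/4 = ¼)
-190221 - V(-1511) = -190221 - 1*¼ = -190221 - ¼ = -760885/4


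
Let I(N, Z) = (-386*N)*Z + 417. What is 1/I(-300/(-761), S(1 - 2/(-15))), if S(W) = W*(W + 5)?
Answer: -2283/1462805 ≈ -0.0015607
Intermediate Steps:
S(W) = W*(5 + W)
I(N, Z) = 417 - 386*N*Z (I(N, Z) = -386*N*Z + 417 = 417 - 386*N*Z)
1/I(-300/(-761), S(1 - 2/(-15))) = 1/(417 - 386*(-300/(-761))*(1 - 2/(-15))*(5 + (1 - 2/(-15)))) = 1/(417 - 386*(-300*(-1/761))*(1 - 2*(-1)/15)*(5 + (1 - 2*(-1)/15))) = 1/(417 - 386*300/761*(1 - 1*(-2/15))*(5 + (1 - 1*(-2/15)))) = 1/(417 - 386*300/761*(1 + 2/15)*(5 + (1 + 2/15))) = 1/(417 - 386*300/761*17*(5 + 17/15)/15) = 1/(417 - 386*300/761*(17/15)*(92/15)) = 1/(417 - 386*300/761*1564/225) = 1/(417 - 2414816/2283) = 1/(-1462805/2283) = -2283/1462805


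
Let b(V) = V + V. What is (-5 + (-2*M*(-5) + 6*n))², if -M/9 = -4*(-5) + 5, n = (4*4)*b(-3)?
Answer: 8014561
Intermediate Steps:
b(V) = 2*V
n = -96 (n = (4*4)*(2*(-3)) = 16*(-6) = -96)
M = -225 (M = -9*(-4*(-5) + 5) = -9*(20 + 5) = -9*25 = -225)
(-5 + (-2*M*(-5) + 6*n))² = (-5 + (-2*(-225)*(-5) + 6*(-96)))² = (-5 + (450*(-5) - 576))² = (-5 + (-2250 - 576))² = (-5 - 2826)² = (-2831)² = 8014561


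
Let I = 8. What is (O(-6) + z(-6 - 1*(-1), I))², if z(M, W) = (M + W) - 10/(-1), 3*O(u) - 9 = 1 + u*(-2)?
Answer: 3721/9 ≈ 413.44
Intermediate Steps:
O(u) = 10/3 - 2*u/3 (O(u) = 3 + (1 + u*(-2))/3 = 3 + (1 - 2*u)/3 = 3 + (⅓ - 2*u/3) = 10/3 - 2*u/3)
z(M, W) = 10 + M + W (z(M, W) = (M + W) - 10*(-1) = (M + W) + 10 = 10 + M + W)
(O(-6) + z(-6 - 1*(-1), I))² = ((10/3 - ⅔*(-6)) + (10 + (-6 - 1*(-1)) + 8))² = ((10/3 + 4) + (10 + (-6 + 1) + 8))² = (22/3 + (10 - 5 + 8))² = (22/3 + 13)² = (61/3)² = 3721/9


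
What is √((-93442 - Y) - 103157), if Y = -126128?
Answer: I*√70471 ≈ 265.46*I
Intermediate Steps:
√((-93442 - Y) - 103157) = √((-93442 - 1*(-126128)) - 103157) = √((-93442 + 126128) - 103157) = √(32686 - 103157) = √(-70471) = I*√70471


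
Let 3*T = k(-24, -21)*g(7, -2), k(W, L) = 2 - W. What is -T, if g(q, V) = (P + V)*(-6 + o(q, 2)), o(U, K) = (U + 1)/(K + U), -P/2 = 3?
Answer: -9568/27 ≈ -354.37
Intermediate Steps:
P = -6 (P = -2*3 = -6)
o(U, K) = (1 + U)/(K + U)
g(q, V) = (-6 + V)*(-6 + (1 + q)/(2 + q))
T = 9568/27 (T = ((2 - 1*(-24))*((66 - 11*(-2) + 30*7 - 5*(-2)*7)/(2 + 7)))/3 = ((2 + 24)*((66 + 22 + 210 + 70)/9))/3 = (26*((1/9)*368))/3 = (26*(368/9))/3 = (1/3)*(9568/9) = 9568/27 ≈ 354.37)
-T = -1*9568/27 = -9568/27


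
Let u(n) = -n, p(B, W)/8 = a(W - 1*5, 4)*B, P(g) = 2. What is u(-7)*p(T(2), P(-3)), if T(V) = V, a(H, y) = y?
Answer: 448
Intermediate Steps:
p(B, W) = 32*B (p(B, W) = 8*(4*B) = 32*B)
u(-7)*p(T(2), P(-3)) = (-1*(-7))*(32*2) = 7*64 = 448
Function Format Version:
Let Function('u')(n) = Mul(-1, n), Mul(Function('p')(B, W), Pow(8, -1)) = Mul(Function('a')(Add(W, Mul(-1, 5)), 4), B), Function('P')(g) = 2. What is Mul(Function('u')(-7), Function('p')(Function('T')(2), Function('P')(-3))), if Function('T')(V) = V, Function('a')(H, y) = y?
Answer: 448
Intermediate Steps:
Function('p')(B, W) = Mul(32, B) (Function('p')(B, W) = Mul(8, Mul(4, B)) = Mul(32, B))
Mul(Function('u')(-7), Function('p')(Function('T')(2), Function('P')(-3))) = Mul(Mul(-1, -7), Mul(32, 2)) = Mul(7, 64) = 448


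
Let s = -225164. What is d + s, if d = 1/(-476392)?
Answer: -107266328289/476392 ≈ -2.2516e+5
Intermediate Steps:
d = -1/476392 ≈ -2.0991e-6
d + s = -1/476392 - 225164 = -107266328289/476392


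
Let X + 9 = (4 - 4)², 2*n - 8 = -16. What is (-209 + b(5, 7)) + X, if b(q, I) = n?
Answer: -222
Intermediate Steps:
n = -4 (n = 4 + (½)*(-16) = 4 - 8 = -4)
b(q, I) = -4
X = -9 (X = -9 + (4 - 4)² = -9 + 0² = -9 + 0 = -9)
(-209 + b(5, 7)) + X = (-209 - 4) - 9 = -213 - 9 = -222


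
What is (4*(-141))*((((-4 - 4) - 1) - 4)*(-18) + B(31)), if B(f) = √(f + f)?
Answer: -131976 - 564*√62 ≈ -1.3642e+5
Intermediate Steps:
B(f) = √2*√f (B(f) = √(2*f) = √2*√f)
(4*(-141))*((((-4 - 4) - 1) - 4)*(-18) + B(31)) = (4*(-141))*((((-4 - 4) - 1) - 4)*(-18) + √2*√31) = -564*(((-8 - 1) - 4)*(-18) + √62) = -564*((-9 - 4)*(-18) + √62) = -564*(-13*(-18) + √62) = -564*(234 + √62) = -131976 - 564*√62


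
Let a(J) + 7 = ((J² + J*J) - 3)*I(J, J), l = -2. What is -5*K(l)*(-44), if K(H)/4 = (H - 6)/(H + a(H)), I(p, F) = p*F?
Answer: -640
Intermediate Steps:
I(p, F) = F*p
a(J) = -7 + J²*(-3 + 2*J²) (a(J) = -7 + ((J² + J*J) - 3)*(J*J) = -7 + ((J² + J²) - 3)*J² = -7 + (2*J² - 3)*J² = -7 + (-3 + 2*J²)*J² = -7 + J²*(-3 + 2*J²))
K(H) = 4*(-6 + H)/(-7 + H - 3*H² + 2*H⁴) (K(H) = 4*((H - 6)/(H + (-7 - 3*H² + 2*H⁴))) = 4*((-6 + H)/(-7 + H - 3*H² + 2*H⁴)) = 4*(-6 + H)/(-7 + H - 3*H² + 2*H⁴))
-5*K(l)*(-44) = -20*(-6 - 2)/(-7 - 2 - 3*(-2)² + 2*(-2)⁴)*(-44) = -20*(-8)/(-7 - 2 - 3*4 + 2*16)*(-44) = -20*(-8)/(-7 - 2 - 12 + 32)*(-44) = -20*(-8)/11*(-44) = -5*(-32/11)*(-44) = (160/11)*(-44) = -640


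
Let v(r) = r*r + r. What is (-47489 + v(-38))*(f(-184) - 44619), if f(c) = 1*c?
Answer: 2064656649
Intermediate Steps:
f(c) = c
v(r) = r + r² (v(r) = r² + r = r + r²)
(-47489 + v(-38))*(f(-184) - 44619) = (-47489 - 38*(1 - 38))*(-184 - 44619) = (-47489 - 38*(-37))*(-44803) = (-47489 + 1406)*(-44803) = -46083*(-44803) = 2064656649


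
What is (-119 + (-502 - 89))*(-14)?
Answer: 9940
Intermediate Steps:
(-119 + (-502 - 89))*(-14) = (-119 - 591)*(-14) = -710*(-14) = 9940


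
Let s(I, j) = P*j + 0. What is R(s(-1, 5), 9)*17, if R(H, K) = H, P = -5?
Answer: -425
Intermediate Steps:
s(I, j) = -5*j (s(I, j) = -5*j + 0 = -5*j)
R(s(-1, 5), 9)*17 = -5*5*17 = -25*17 = -425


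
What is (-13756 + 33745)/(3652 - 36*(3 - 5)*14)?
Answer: 19989/4660 ≈ 4.2895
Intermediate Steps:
(-13756 + 33745)/(3652 - 36*(3 - 5)*14) = 19989/(3652 - (-72)*14) = 19989/(3652 - 36*(-2)*14) = 19989/(3652 + 72*14) = 19989/(3652 + 1008) = 19989/4660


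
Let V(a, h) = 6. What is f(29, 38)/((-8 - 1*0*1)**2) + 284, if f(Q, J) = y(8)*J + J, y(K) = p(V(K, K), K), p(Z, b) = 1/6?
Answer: 54661/192 ≈ 284.69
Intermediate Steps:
p(Z, b) = 1/6
y(K) = 1/6
f(Q, J) = 7*J/6 (f(Q, J) = J/6 + J = 7*J/6)
f(29, 38)/((-8 - 1*0*1)**2) + 284 = ((7/6)*38)/((-8 - 1*0*1)**2) + 284 = 133/(3*((-8 + 0*1)**2)) + 284 = 133/(3*((-8 + 0)**2)) + 284 = 133/(3*((-8)**2)) + 284 = (133/3)/64 + 284 = (133/3)*(1/64) + 284 = 133/192 + 284 = 54661/192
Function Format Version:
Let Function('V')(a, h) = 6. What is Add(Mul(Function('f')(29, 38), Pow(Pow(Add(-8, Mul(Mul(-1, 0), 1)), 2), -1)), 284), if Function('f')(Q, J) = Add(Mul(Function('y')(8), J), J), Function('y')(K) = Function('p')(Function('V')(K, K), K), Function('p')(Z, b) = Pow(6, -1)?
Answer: Rational(54661, 192) ≈ 284.69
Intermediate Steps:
Function('p')(Z, b) = Rational(1, 6)
Function('y')(K) = Rational(1, 6)
Function('f')(Q, J) = Mul(Rational(7, 6), J) (Function('f')(Q, J) = Add(Mul(Rational(1, 6), J), J) = Mul(Rational(7, 6), J))
Add(Mul(Function('f')(29, 38), Pow(Pow(Add(-8, Mul(Mul(-1, 0), 1)), 2), -1)), 284) = Add(Mul(Mul(Rational(7, 6), 38), Pow(Pow(Add(-8, Mul(Mul(-1, 0), 1)), 2), -1)), 284) = Add(Mul(Rational(133, 3), Pow(Pow(Add(-8, Mul(0, 1)), 2), -1)), 284) = Add(Mul(Rational(133, 3), Pow(Pow(Add(-8, 0), 2), -1)), 284) = Add(Mul(Rational(133, 3), Pow(Pow(-8, 2), -1)), 284) = Add(Mul(Rational(133, 3), Pow(64, -1)), 284) = Add(Mul(Rational(133, 3), Rational(1, 64)), 284) = Add(Rational(133, 192), 284) = Rational(54661, 192)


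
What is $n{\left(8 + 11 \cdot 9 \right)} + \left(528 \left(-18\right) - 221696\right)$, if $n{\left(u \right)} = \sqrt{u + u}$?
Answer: $-231200 + \sqrt{214} \approx -2.3119 \cdot 10^{5}$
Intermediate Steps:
$n{\left(u \right)} = \sqrt{2} \sqrt{u}$ ($n{\left(u \right)} = \sqrt{2 u} = \sqrt{2} \sqrt{u}$)
$n{\left(8 + 11 \cdot 9 \right)} + \left(528 \left(-18\right) - 221696\right) = \sqrt{2} \sqrt{8 + 11 \cdot 9} + \left(528 \left(-18\right) - 221696\right) = \sqrt{2} \sqrt{8 + 99} - 231200 = \sqrt{2} \sqrt{107} - 231200 = \sqrt{214} - 231200 = -231200 + \sqrt{214}$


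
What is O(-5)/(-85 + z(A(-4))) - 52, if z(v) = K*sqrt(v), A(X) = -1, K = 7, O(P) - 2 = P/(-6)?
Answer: -2270933/43644 - 119*I/43644 ≈ -52.033 - 0.0027266*I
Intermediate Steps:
O(P) = 2 - P/6 (O(P) = 2 + P/(-6) = 2 + P*(-1/6) = 2 - P/6)
z(v) = 7*sqrt(v)
O(-5)/(-85 + z(A(-4))) - 52 = (2 - 1/6*(-5))/(-85 + 7*sqrt(-1)) - 52 = (2 + 5/6)/(-85 + 7*I) - 52 = ((-85 - 7*I)/7274)*(17/6) - 52 = 17*(-85 - 7*I)/43644 - 52 = -52 + 17*(-85 - 7*I)/43644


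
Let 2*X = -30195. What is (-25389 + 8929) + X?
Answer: -63115/2 ≈ -31558.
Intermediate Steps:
X = -30195/2 (X = (½)*(-30195) = -30195/2 ≈ -15098.)
(-25389 + 8929) + X = (-25389 + 8929) - 30195/2 = -16460 - 30195/2 = -63115/2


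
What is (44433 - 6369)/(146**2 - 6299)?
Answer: 38064/15017 ≈ 2.5347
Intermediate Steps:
(44433 - 6369)/(146**2 - 6299) = 38064/(21316 - 6299) = 38064/15017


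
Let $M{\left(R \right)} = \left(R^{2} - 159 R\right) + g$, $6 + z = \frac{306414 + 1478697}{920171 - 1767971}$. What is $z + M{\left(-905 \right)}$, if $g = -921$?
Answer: $\frac{271858626763}{282600} \approx 9.6199 \cdot 10^{5}$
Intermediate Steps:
$z = - \frac{2290637}{282600}$ ($z = -6 + \frac{306414 + 1478697}{920171 - 1767971} = -6 + \frac{1785111}{-847800} = -6 + 1785111 \left(- \frac{1}{847800}\right) = -6 - \frac{595037}{282600} = - \frac{2290637}{282600} \approx -8.1056$)
$M{\left(R \right)} = -921 + R^{2} - 159 R$ ($M{\left(R \right)} = \left(R^{2} - 159 R\right) - 921 = -921 + R^{2} - 159 R$)
$z + M{\left(-905 \right)} = - \frac{2290637}{282600} - \left(-142974 - 819025\right) = - \frac{2290637}{282600} + \left(-921 + 819025 + 143895\right) = - \frac{2290637}{282600} + 961999 = \frac{271858626763}{282600}$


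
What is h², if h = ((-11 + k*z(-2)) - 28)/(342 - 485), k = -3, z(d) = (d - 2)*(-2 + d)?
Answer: 7569/20449 ≈ 0.37014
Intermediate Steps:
z(d) = (-2 + d)² (z(d) = (-2 + d)*(-2 + d) = (-2 + d)²)
h = 87/143 (h = ((-11 - 3*(-2 - 2)²) - 28)/(342 - 485) = ((-11 - 3*(-4)²) - 28)/(-143) = ((-11 - 3*16) - 28)*(-1/143) = ((-11 - 48) - 28)*(-1/143) = (-59 - 28)*(-1/143) = -87*(-1/143) = 87/143 ≈ 0.60839)
h² = (87/143)² = 7569/20449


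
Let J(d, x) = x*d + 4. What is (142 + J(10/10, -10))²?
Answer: 18496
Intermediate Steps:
J(d, x) = 4 + d*x (J(d, x) = d*x + 4 = 4 + d*x)
(142 + J(10/10, -10))² = (142 + (4 + (10/10)*(-10)))² = (142 + (4 + (10*(⅒))*(-10)))² = (142 + (4 + 1*(-10)))² = (142 + (4 - 10))² = (142 - 6)² = 136² = 18496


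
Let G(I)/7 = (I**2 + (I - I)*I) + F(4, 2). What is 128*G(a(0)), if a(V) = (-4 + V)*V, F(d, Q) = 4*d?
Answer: 14336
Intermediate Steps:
a(V) = V*(-4 + V)
G(I) = 112 + 7*I**2 (G(I) = 7*((I**2 + (I - I)*I) + 4*4) = 7*((I**2 + 0*I) + 16) = 7*((I**2 + 0) + 16) = 7*(I**2 + 16) = 7*(16 + I**2) = 112 + 7*I**2)
128*G(a(0)) = 128*(112 + 7*(0*(-4 + 0))**2) = 128*(112 + 7*(0*(-4))**2) = 128*(112 + 7*0**2) = 128*(112 + 7*0) = 128*(112 + 0) = 128*112 = 14336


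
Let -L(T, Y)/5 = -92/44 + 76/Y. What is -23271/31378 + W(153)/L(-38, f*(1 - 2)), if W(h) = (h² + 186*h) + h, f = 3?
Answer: 10752011241/28397090 ≈ 378.63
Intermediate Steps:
L(T, Y) = 115/11 - 380/Y (L(T, Y) = -5*(-92/44 + 76/Y) = -5*(-92*1/44 + 76/Y) = -5*(-23/11 + 76/Y) = 115/11 - 380/Y)
W(h) = h² + 187*h
-23271/31378 + W(153)/L(-38, f*(1 - 2)) = -23271/31378 + (153*(187 + 153))/(115/11 - 380*1/(3*(1 - 2))) = -23271*1/31378 + (153*340)/(115/11 - 380/(3*(-1))) = -23271/31378 + 52020/(115/11 - 380/(-3)) = -23271/31378 + 52020/(115/11 - 380*(-⅓)) = -23271/31378 + 52020/(115/11 + 380/3) = -23271/31378 + 52020/(4525/33) = -23271/31378 + 52020*(33/4525) = -23271/31378 + 343332/905 = 10752011241/28397090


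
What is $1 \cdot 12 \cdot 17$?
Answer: $204$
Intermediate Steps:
$1 \cdot 12 \cdot 17 = 12 \cdot 17 = 204$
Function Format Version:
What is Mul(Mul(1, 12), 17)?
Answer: 204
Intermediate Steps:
Mul(Mul(1, 12), 17) = Mul(12, 17) = 204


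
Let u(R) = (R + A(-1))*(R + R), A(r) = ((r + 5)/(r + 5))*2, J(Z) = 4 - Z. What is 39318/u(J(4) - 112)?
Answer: 19659/12320 ≈ 1.5957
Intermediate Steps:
A(r) = 2 (A(r) = ((5 + r)/(5 + r))*2 = 1*2 = 2)
u(R) = 2*R*(2 + R) (u(R) = (R + 2)*(R + R) = (2 + R)*(2*R) = 2*R*(2 + R))
39318/u(J(4) - 112) = 39318/((2*((4 - 1*4) - 112)*(2 + ((4 - 1*4) - 112)))) = 39318/((2*((4 - 4) - 112)*(2 + ((4 - 4) - 112)))) = 39318/((2*(0 - 112)*(2 + (0 - 112)))) = 39318/((2*(-112)*(2 - 112))) = 39318/((2*(-112)*(-110))) = 39318/24640 = 39318*(1/24640) = 19659/12320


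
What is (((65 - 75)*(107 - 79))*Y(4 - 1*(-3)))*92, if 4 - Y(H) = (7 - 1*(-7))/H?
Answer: -51520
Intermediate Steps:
Y(H) = 4 - 14/H (Y(H) = 4 - (7 - 1*(-7))/H = 4 - (7 + 7)/H = 4 - 14/H)
(((65 - 75)*(107 - 79))*Y(4 - 1*(-3)))*92 = (((65 - 75)*(107 - 79))*(4 - 14/(4 - 1*(-3))))*92 = ((-10*28)*(4 - 14/(4 + 3)))*92 = -280*(4 - 14/7)*92 = -280*(4 - 14*⅐)*92 = -280*(4 - 2)*92 = -280*2*92 = -560*92 = -51520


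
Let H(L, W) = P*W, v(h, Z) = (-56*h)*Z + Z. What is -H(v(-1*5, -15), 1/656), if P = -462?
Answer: 231/328 ≈ 0.70427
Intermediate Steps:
v(h, Z) = Z - 56*Z*h (v(h, Z) = -56*Z*h + Z = Z - 56*Z*h)
H(L, W) = -462*W
-H(v(-1*5, -15), 1/656) = -(-462)/656 = -1*(-231/328) = 231/328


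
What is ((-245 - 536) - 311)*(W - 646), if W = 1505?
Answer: -938028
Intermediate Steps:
((-245 - 536) - 311)*(W - 646) = ((-245 - 536) - 311)*(1505 - 646) = (-781 - 311)*859 = -1092*859 = -938028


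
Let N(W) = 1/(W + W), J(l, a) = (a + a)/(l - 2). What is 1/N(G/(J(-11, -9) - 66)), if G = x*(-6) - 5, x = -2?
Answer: -13/60 ≈ -0.21667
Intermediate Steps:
J(l, a) = 2*a/(-2 + l) (J(l, a) = (2*a)/(-2 + l) = 2*a/(-2 + l))
G = 7 (G = -2*(-6) - 5 = 12 - 5 = 7)
N(W) = 1/(2*W)
1/N(G/(J(-11, -9) - 66)) = 1/(1/(2*((7/(2*(-9)/(-2 - 11) - 66))))) = 1/(1/(2*((7/(2*(-9)/(-13) - 66))))) = 1/(1/(2*((7/(2*(-9)*(-1/13) - 66))))) = 1/(1/(2*((7/(18/13 - 66))))) = 1/(1/(2*((7/(-840/13))))) = 1/(1/(2*((7*(-13/840))))) = 1/(1/(2*(-13/120))) = 1/((½)*(-120/13)) = 1/(-60/13) = -13/60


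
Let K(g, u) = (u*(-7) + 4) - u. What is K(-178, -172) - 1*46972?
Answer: -45592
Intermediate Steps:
K(g, u) = 4 - 8*u (K(g, u) = (-7*u + 4) - u = (4 - 7*u) - u = 4 - 8*u)
K(-178, -172) - 1*46972 = (4 - 8*(-172)) - 1*46972 = (4 + 1376) - 46972 = 1380 - 46972 = -45592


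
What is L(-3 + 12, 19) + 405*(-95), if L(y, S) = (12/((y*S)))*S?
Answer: -115421/3 ≈ -38474.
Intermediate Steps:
L(y, S) = 12/y (L(y, S) = (12/((S*y)))*S = (12*(1/(S*y)))*S = (12/(S*y))*S = 12/y)
L(-3 + 12, 19) + 405*(-95) = 12/(-3 + 12) + 405*(-95) = 12/9 - 38475 = 12*(⅑) - 38475 = 4/3 - 38475 = -115421/3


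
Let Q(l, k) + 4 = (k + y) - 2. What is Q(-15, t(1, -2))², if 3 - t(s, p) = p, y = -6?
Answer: 49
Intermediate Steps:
t(s, p) = 3 - p
Q(l, k) = -12 + k (Q(l, k) = -4 + ((k - 6) - 2) = -4 + ((-6 + k) - 2) = -4 + (-8 + k) = -12 + k)
Q(-15, t(1, -2))² = (-12 + (3 - 1*(-2)))² = (-12 + (3 + 2))² = (-12 + 5)² = (-7)² = 49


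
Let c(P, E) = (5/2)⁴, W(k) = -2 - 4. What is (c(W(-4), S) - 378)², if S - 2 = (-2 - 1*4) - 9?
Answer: 29408929/256 ≈ 1.1488e+5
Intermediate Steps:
S = -13 (S = 2 + ((-2 - 1*4) - 9) = 2 + ((-2 - 4) - 9) = 2 + (-6 - 9) = 2 - 15 = -13)
W(k) = -6
c(P, E) = 625/16 (c(P, E) = (5*(½))⁴ = (5/2)⁴ = 625/16)
(c(W(-4), S) - 378)² = (625/16 - 378)² = (-5423/16)² = 29408929/256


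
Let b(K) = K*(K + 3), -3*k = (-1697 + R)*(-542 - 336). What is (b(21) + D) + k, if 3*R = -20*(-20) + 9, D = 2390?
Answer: -4084750/9 ≈ -4.5386e+5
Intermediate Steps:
R = 409/3 (R = (-20*(-20) + 9)/3 = (400 + 9)/3 = (1/3)*409 = 409/3 ≈ 136.33)
k = -4110796/9 (k = -(-1697 + 409/3)*(-542 - 336)/3 = -(-4682)*(-878)/9 = -1/3*4110796/3 = -4110796/9 ≈ -4.5676e+5)
b(K) = K*(3 + K)
(b(21) + D) + k = (21*(3 + 21) + 2390) - 4110796/9 = (21*24 + 2390) - 4110796/9 = (504 + 2390) - 4110796/9 = 2894 - 4110796/9 = -4084750/9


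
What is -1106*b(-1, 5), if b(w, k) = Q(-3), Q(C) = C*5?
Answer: 16590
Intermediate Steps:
Q(C) = 5*C
b(w, k) = -15 (b(w, k) = 5*(-3) = -15)
-1106*b(-1, 5) = -1106*(-15) = 16590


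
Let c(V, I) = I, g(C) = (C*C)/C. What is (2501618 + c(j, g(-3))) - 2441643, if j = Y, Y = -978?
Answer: 59972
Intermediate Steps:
g(C) = C (g(C) = C²/C = C)
j = -978
(2501618 + c(j, g(-3))) - 2441643 = (2501618 - 3) - 2441643 = 2501615 - 2441643 = 59972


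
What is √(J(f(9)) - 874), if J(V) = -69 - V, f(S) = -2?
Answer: I*√941 ≈ 30.676*I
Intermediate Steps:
√(J(f(9)) - 874) = √((-69 - 1*(-2)) - 874) = √((-69 + 2) - 874) = √(-67 - 874) = √(-941) = I*√941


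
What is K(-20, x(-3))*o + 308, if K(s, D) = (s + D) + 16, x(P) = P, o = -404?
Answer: 3136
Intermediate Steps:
K(s, D) = 16 + D + s (K(s, D) = (D + s) + 16 = 16 + D + s)
K(-20, x(-3))*o + 308 = (16 - 3 - 20)*(-404) + 308 = -7*(-404) + 308 = 2828 + 308 = 3136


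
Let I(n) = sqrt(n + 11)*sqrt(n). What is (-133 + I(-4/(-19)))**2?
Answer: 6386581/361 - 28*sqrt(213) ≈ 17283.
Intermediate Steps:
I(n) = sqrt(n)*sqrt(11 + n) (I(n) = sqrt(11 + n)*sqrt(n) = sqrt(n)*sqrt(11 + n))
(-133 + I(-4/(-19)))**2 = (-133 + sqrt(-4/(-19))*sqrt(11 - 4/(-19)))**2 = (-133 + sqrt(-4*(-1/19))*sqrt(11 - 4*(-1/19)))**2 = (-133 + sqrt(4/19)*sqrt(11 + 4/19))**2 = (-133 + (2*sqrt(19)/19)*sqrt(213/19))**2 = (-133 + (2*sqrt(19)/19)*(sqrt(4047)/19))**2 = (-133 + 2*sqrt(213)/19)**2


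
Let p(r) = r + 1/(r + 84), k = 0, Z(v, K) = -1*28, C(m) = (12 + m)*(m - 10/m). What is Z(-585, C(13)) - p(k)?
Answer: -2353/84 ≈ -28.012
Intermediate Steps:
Z(v, K) = -28
p(r) = r + 1/(84 + r)
Z(-585, C(13)) - p(k) = -28 - (1 + 0² + 84*0)/(84 + 0) = -28 - (1 + 0 + 0)/84 = -28 - 1/84 = -2353/84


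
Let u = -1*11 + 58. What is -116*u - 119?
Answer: -5571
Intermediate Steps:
u = 47 (u = -11 + 58 = 47)
-116*u - 119 = -116*47 - 119 = -5452 - 119 = -5571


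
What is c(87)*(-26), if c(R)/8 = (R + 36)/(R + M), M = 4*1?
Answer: -1968/7 ≈ -281.14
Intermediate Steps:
M = 4
c(R) = 8*(36 + R)/(4 + R) (c(R) = 8*((R + 36)/(R + 4)) = 8*((36 + R)/(4 + R)) = 8*(36 + R)/(4 + R))
c(87)*(-26) = (8*(36 + 87)/(4 + 87))*(-26) = (8*123/91)*(-26) = (8*(1/91)*123)*(-26) = (984/91)*(-26) = -1968/7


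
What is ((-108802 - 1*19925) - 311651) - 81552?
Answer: -521930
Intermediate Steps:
((-108802 - 1*19925) - 311651) - 81552 = ((-108802 - 19925) - 311651) - 81552 = (-128727 - 311651) - 81552 = -440378 - 81552 = -521930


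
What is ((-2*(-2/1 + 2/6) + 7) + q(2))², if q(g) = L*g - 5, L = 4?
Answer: 1600/9 ≈ 177.78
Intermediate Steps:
q(g) = -5 + 4*g (q(g) = 4*g - 5 = -5 + 4*g)
((-2*(-2/1 + 2/6) + 7) + q(2))² = ((-2*(-2/1 + 2/6) + 7) + (-5 + 4*2))² = ((-2*(-2*1 + 2*(⅙)) + 7) + (-5 + 8))² = ((-2*(-2 + ⅓) + 7) + 3)² = ((-2*(-5/3) + 7) + 3)² = ((10/3 + 7) + 3)² = (31/3 + 3)² = (40/3)² = 1600/9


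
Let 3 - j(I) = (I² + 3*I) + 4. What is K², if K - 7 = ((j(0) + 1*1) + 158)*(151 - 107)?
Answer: 48427681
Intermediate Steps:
j(I) = -1 - I² - 3*I (j(I) = 3 - ((I² + 3*I) + 4) = 3 - (4 + I² + 3*I) = 3 + (-4 - I² - 3*I) = -1 - I² - 3*I)
K = 6959 (K = 7 + (((-1 - 1*0² - 3*0) + 1*1) + 158)*(151 - 107) = 7 + (((-1 - 1*0 + 0) + 1) + 158)*44 = 7 + (((-1 + 0 + 0) + 1) + 158)*44 = 7 + ((-1 + 1) + 158)*44 = 7 + (0 + 158)*44 = 7 + 158*44 = 7 + 6952 = 6959)
K² = 6959² = 48427681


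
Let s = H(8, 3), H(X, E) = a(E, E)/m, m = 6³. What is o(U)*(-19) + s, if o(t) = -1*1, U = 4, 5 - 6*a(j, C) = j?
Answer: 12313/648 ≈ 19.002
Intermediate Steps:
m = 216
a(j, C) = ⅚ - j/6
H(X, E) = 5/1296 - E/1296 (H(X, E) = (⅚ - E/6)/216 = (⅚ - E/6)*(1/216) = 5/1296 - E/1296)
o(t) = -1
s = 1/648 (s = 5/1296 - 1/1296*3 = 5/1296 - 1/432 = 1/648 ≈ 0.0015432)
o(U)*(-19) + s = -1*(-19) + 1/648 = 19 + 1/648 = 12313/648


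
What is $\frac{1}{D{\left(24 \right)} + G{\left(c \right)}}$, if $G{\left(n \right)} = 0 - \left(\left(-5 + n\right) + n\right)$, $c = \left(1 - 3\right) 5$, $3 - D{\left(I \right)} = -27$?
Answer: $\frac{1}{55} \approx 0.018182$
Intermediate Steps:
$D{\left(I \right)} = 30$ ($D{\left(I \right)} = 3 - -27 = 3 + 27 = 30$)
$c = -10$ ($c = \left(-2\right) 5 = -10$)
$G{\left(n \right)} = 5 - 2 n$ ($G{\left(n \right)} = 0 - \left(-5 + 2 n\right) = 5 - 2 n$)
$\frac{1}{D{\left(24 \right)} + G{\left(c \right)}} = \frac{1}{30 + \left(5 - -20\right)} = \frac{1}{30 + \left(5 + 20\right)} = \frac{1}{30 + 25} = \frac{1}{55}$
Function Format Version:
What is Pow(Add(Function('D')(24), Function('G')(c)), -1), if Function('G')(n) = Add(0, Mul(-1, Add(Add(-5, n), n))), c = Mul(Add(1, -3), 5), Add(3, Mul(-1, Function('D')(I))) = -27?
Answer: Rational(1, 55) ≈ 0.018182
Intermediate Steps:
Function('D')(I) = 30 (Function('D')(I) = Add(3, Mul(-1, -27)) = Add(3, 27) = 30)
c = -10 (c = Mul(-2, 5) = -10)
Function('G')(n) = Add(5, Mul(-2, n)) (Function('G')(n) = Add(0, Mul(-1, Add(-5, Mul(2, n)))) = Add(0, Add(5, Mul(-2, n))) = Add(5, Mul(-2, n)))
Pow(Add(Function('D')(24), Function('G')(c)), -1) = Pow(Add(30, Add(5, Mul(-2, -10))), -1) = Pow(Add(30, Add(5, 20)), -1) = Pow(Add(30, 25), -1) = Pow(55, -1) = Rational(1, 55)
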